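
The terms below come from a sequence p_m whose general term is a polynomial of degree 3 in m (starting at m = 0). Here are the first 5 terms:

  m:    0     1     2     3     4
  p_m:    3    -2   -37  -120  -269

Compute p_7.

1st diffs: -5, -35, -83, -149.
2nd diffs: -30, -48, -66.
3rd diffs: -18, -18 (constant).
Newton forward-difference form: p_m = 3 + (-5)·C(m,1) + (-30)·C(m,2) + (-18)·C(m,3).
At m = 7: m = 7, so p_7 = 3 - 35 - 630 - 630 = -1292.

-1292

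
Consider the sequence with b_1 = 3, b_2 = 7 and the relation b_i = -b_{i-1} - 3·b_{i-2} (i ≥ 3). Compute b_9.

Compute successive terms:
b_3 = -16; b_4 = -5; b_5 = 53; b_6 = -38; b_7 = -121; b_8 = 235; b_9 = 128.

128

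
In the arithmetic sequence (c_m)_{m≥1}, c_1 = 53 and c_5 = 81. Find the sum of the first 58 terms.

14645

Common difference d = (81 - 53) / (5 - 1) = 7.
c_m = 53 + (m - 1)·7.
c_{58} = 452; S = 58·(53 + 452)/2 = 14645.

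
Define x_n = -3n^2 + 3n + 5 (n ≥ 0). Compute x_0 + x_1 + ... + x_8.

Over n = 0..8: Σn = 36, Σn² = 204.
Total = (-3)·204 + (3)·36 + (5)·9 = -459.

-459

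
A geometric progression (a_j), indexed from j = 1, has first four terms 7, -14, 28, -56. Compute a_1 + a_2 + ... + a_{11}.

4781

Common ratio r = -2.
a_j = 7·(-2)^(j-1).
S = 7·((-2)^11 - 1)/(-2 - 1) = 7·(-2048 - 1)/(-3) = 4781.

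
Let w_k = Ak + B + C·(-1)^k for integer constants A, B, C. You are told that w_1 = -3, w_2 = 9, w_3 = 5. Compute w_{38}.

153

Plug in k = 1, 2, 3: A + B - C = -3; 2A + B + C = 9; 3A + B - C = 5.
Subtracting the first from the second: A + 2C = 12.
Subtracting the second from the third: A - 2C = -4.
Solving: C = 4, A = 4, then B = -3.
Hence w_{38} = 4·38 + (-3) + 4·1 = 153.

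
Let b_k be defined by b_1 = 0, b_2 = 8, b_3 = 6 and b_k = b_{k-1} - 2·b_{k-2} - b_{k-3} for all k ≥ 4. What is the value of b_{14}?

1466

b_4 = -10;  b_5 = -30;  b_6 = -16;  …;  b_{11} = -426;  b_{12} = 74;  b_{13} = 1188;  b_{14} = 1466.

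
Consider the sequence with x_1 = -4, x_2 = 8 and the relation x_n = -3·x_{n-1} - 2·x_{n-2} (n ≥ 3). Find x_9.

Iterate the recurrence:
x_3 = -16, x_4 = 32, x_5 = -64, x_6 = 128, x_7 = -256, x_8 = 512, x_9 = -1024.
(Characteristic roots are -1 and -2.)

-1024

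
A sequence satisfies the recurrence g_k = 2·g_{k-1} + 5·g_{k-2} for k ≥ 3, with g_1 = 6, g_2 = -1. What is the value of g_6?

g_3 = 28, g_4 = 51, g_5 = 242, g_6 = 739.

739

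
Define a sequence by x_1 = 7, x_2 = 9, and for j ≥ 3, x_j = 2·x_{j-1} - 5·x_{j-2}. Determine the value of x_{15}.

-518977

Compute successive terms:
x_3 = -17, x_4 = -79, x_5 = -73, …, x_{12} = 42641, x_{13} = 92567, x_{14} = -28071, x_{15} = -518977.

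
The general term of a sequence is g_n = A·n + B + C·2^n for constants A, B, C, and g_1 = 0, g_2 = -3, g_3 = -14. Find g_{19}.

The three given values yield: A + B + 2C = 0; 2A + B + 4C = -3; 3A + B + 8C = -14.
Subtracting the first from the second: A + 2C = -3.
Subtracting the second from the third: A + 4C = -11.
Solving: C = -4, A = 5, then B = 3.
Therefore g_{19} = 95 + 3 + (-4)·524288 = -2097054.

-2097054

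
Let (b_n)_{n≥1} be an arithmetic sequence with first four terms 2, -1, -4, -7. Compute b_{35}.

-100

Common difference d = -3.
b_n = 2 + (n - 1)·(-3).
b_{35} = 2 + 34·(-3) = -100.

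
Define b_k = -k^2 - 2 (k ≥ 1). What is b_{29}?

-843

b_{29} = -1·29^2 - 2 = -843.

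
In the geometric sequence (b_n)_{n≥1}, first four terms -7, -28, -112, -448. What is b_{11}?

Common ratio r = 4.
b_n = (-7)·4^(n-1).
b_{11} = (-7)·4^10 = -7340032.

-7340032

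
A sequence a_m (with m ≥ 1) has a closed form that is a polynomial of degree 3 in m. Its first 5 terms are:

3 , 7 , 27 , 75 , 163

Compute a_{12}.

2907

1st diffs: 4, 20, 48, 88.
2nd diffs: 16, 28, 40.
3rd diffs: 12, 12 (constant).
Newton forward-difference form: a_m = 3 + 4·C(m-1,1) + 16·C(m-1,2) + 12·C(m-1,3).
At m = 12: m-1 = 11, so a_{12} = 3 + 44 + 880 + 1980 = 2907.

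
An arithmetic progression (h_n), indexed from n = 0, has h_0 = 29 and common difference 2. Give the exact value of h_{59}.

h_n = 29 + (n - 0)·2.
h_{59} = 29 + 59·2 = 147.

147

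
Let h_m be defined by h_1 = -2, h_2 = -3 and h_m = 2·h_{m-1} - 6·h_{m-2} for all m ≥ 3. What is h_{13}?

Applying the relation repeatedly:
h_3 = 6; h_4 = 30; h_5 = 24; …; h_{10} = 4944; h_{11} = -4512; h_{12} = -38688; h_{13} = -50304.

-50304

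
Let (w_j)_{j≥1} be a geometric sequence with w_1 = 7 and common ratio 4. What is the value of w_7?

28672

w_j = 7·4^(j-1).
w_7 = 7·4^6 = 28672.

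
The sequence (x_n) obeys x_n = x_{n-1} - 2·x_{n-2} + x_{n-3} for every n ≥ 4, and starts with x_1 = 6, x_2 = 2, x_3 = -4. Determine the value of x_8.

-18

Iterate the recurrence:
x_4 = -2; x_5 = 8; x_6 = 8; x_7 = -10; x_8 = -18.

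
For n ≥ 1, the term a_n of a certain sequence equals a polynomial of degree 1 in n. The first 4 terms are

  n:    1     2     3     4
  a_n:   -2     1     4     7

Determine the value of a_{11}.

1st diffs: 3, 3, 3 (constant).
So a_n = 3n - 5.
Evaluating at n = 11 gives a_{11} = 28.

28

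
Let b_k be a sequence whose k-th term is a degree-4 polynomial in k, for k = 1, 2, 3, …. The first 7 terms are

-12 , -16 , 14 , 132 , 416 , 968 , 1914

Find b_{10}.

8736

1st diffs: -4, 30, 118, 284, 552, 946.
2nd diffs: 34, 88, 166, 268, 394.
3rd diffs: 54, 78, 102, 126.
4th diffs: 24, 24, 24 (constant).
So b_k = k^4 - k^3 - 2k^2 - 6k - 4.
Evaluating at k = 10 gives b_{10} = 8736.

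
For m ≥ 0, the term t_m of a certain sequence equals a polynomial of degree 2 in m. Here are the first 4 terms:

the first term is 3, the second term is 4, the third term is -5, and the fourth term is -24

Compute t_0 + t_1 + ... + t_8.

1st diffs: 1, -9, -19.
2nd diffs: -10, -10 (constant).
Newton forward-difference form: t_m = 3 + 1·C(m,1) + (-10)·C(m,2).
Continuing: …, -53, -92, -141, -200, …, t_8 = -269.
Summing m = 0..8 (9 terms) gives -777.

-777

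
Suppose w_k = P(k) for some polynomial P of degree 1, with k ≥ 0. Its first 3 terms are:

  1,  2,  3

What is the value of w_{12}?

1st diffs: 1, 1 (constant).
So w_k = k + 1.
Evaluating at k = 12 gives w_{12} = 13.

13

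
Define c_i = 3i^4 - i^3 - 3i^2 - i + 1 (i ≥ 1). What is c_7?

c_7 = 3·7^4 - 1·7^3 - 3·7^2 - 1·7 + 1 = 6707.

6707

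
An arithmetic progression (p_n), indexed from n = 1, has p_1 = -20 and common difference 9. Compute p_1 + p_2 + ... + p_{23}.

1817

p_n = -20 + (n - 1)·9.
p_{23} = 178; S = 23·(-20 + 178)/2 = 1817.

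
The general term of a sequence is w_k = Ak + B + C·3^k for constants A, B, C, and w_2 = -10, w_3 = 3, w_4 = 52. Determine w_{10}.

The three given values yield: 2A + B + 9C = -10; 3A + B + 27C = 3; 4A + B + 81C = 52.
Subtracting the first from the second: A + 18C = 13.
Subtracting the second from the third: A + 54C = 49.
Solving: C = 1, A = -5, then B = -9.
Hence w_{10} = -5·10 + (-9) + 1·59049 = 58990.

58990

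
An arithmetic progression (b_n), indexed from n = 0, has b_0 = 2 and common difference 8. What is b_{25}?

202

b_n = 2 + (n - 0)·8.
b_{25} = 2 + 25·8 = 202.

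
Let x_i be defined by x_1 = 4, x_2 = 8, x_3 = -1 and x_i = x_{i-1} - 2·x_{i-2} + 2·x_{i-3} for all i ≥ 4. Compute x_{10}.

Step forward from the initial values:
x_4 = -9;  x_5 = 9;  x_6 = 25;  x_7 = -11;  x_8 = -43;  x_9 = 29;  x_{10} = 93.

93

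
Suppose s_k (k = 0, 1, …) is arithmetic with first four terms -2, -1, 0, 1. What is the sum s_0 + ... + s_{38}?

Common difference d = 1.
s_k = -2 + (k - 0)·1.
s_{38} = 36; S = 39·(-2 + 36)/2 = 663.

663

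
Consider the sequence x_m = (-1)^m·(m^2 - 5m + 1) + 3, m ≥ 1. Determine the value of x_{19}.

-264

(-1)^19 = -1; m^2 - 5m + 1 at m=19 is 267; so x_{19} = -264.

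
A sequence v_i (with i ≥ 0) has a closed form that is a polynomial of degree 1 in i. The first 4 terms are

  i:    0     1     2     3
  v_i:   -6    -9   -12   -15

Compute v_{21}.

-69

1st diffs: -3, -3, -3 (constant).
So v_i = -3i - 6.
Evaluating at i = 21 gives v_{21} = -69.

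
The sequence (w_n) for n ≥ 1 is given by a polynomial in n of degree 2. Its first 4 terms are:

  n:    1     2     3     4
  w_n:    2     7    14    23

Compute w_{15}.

254

1st diffs: 5, 7, 9.
2nd diffs: 2, 2 (constant).
Newton forward-difference form: w_n = 2 + 5·C(n-1,1) + 2·C(n-1,2).
At n = 15: n-1 = 14, so w_{15} = 2 + 70 + 182 = 254.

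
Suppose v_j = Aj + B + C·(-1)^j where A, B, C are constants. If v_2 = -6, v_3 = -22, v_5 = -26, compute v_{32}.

Write the equations: 2A + B + C = -6; 3A + B - C = -22; 5A + B - C = -26.
Subtracting the first from the second: A - 2C = -16.
Subtracting the second from the third: 2A = -4.
Solving: C = 7, A = -2, then B = -9.
Hence v_{32} = -2·32 + (-9) + 7·1 = -66.

-66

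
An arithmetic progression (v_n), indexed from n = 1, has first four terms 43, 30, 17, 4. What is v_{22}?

Common difference d = -13.
v_n = 43 + (n - 1)·(-13).
v_{22} = 43 + 21·(-13) = -230.

-230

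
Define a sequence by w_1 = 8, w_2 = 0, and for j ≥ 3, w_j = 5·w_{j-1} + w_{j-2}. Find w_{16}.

Compute successive terms:
w_3 = 8, w_4 = 40, w_5 = 208, …, w_{13} = 109928008, w_{14} = 570810240, w_{15} = 2963979208, w_{16} = 15390706280.

15390706280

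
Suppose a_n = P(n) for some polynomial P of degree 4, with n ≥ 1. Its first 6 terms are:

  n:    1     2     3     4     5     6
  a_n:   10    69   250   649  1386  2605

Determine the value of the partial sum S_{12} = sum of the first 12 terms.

97382

1st diffs: 59, 181, 399, 737, 1219.
2nd diffs: 122, 218, 338, 482.
3rd diffs: 96, 120, 144.
4th diffs: 24, 24 (constant).
Newton forward-difference form: a_n = 10 + 59·C(n-1,1) + 122·C(n-1,2) + 96·C(n-1,3) + 24·C(n-1,4).
Continuing: …, 4474, 7185, 10954, 16021, …, a_{12} = 31129.
Summing n = 1..12 (12 terms) gives 97382.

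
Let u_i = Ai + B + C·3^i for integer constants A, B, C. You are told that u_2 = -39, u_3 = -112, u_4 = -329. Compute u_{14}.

Plug in i = 2, 3, 4: 2A + B + 9C = -39; 3A + B + 27C = -112; 4A + B + 81C = -329.
Subtracting the first from the second: A + 18C = -73.
Subtracting the second from the third: A + 54C = -217.
Solving: C = -4, A = -1, then B = -1.
So u_i = -1·i + (-1) + (-4)·3^i; at i=14 this is -19131891.

-19131891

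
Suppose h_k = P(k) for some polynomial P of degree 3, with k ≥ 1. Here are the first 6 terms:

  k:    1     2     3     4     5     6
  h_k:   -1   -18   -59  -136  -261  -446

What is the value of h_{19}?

1st diffs: -17, -41, -77, -125, -185.
2nd diffs: -24, -36, -48, -60.
3rd diffs: -12, -12, -12 (constant).
So h_k = -2k^3 - 3k + 4.
Evaluating at k = 19 gives h_{19} = -13771.

-13771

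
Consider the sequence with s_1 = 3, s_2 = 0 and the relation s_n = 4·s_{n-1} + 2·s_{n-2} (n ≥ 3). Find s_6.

Iterate the recurrence:
s_3 = 6; s_4 = 24; s_5 = 108; s_6 = 480.

480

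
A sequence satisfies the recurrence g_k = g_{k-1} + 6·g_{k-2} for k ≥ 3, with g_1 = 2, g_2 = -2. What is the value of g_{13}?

219130

Applying the relation repeatedly:
g_3 = 10; g_4 = -2; g_5 = 58; …; g_{10} = 7054; g_{11} = 25258; g_{12} = 67582; g_{13} = 219130.
(Characteristic roots are 3 and -2.)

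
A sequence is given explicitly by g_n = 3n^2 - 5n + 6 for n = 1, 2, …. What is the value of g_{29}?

2384

g_{29} = 3·29^2 - 5·29 + 6 = 2384.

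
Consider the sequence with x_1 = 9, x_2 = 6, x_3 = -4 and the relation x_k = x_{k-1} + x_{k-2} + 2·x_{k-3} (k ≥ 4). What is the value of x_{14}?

12876

Iterate the recurrence:
x_4 = 20  x_5 = 28  x_6 = 40  …  x_{11} = 1612  x_{12} = 3208  x_{13} = 6444  x_{14} = 12876.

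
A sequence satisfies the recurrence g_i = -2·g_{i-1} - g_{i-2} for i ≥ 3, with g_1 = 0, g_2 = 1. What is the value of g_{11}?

-10

Compute successive terms:
g_3 = -2;  g_4 = 3;  g_5 = -4;  g_6 = 5;  g_7 = -6;  g_8 = 7;  g_9 = -8;  g_{10} = 9;  g_{11} = -10.
(Characteristic roots are -1 and -1.)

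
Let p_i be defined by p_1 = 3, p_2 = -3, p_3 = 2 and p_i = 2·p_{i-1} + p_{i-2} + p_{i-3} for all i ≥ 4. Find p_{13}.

Compute successive terms:
p_4 = 4  p_5 = 7  p_6 = 20  p_7 = 51  p_8 = 129  p_9 = 329  p_{10} = 838  p_{11} = 2134  p_{12} = 5435  p_{13} = 13842.

13842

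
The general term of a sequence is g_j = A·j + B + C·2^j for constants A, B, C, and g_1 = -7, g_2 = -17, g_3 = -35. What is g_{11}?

Write the equations: A + B + 2C = -7; 2A + B + 4C = -17; 3A + B + 8C = -35.
Subtracting the first from the second: A + 2C = -10.
Subtracting the second from the third: A + 4C = -18.
Solving: C = -4, A = -2, then B = 3.
So g_j = -2·j + 3 + (-4)·2^j; at j=11 this is -8211.

-8211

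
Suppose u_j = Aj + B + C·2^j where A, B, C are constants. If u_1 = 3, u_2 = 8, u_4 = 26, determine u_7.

147

The three given values yield: A + B + 2C = 3; 2A + B + 4C = 8; 4A + B + 16C = 26.
Subtracting the first from the second: A + 2C = 5.
Subtracting the second from the third: 2A + 12C = 18.
Solving: C = 1, A = 3, then B = -2.
Hence u_7 = 3·7 + (-2) + 1·128 = 147.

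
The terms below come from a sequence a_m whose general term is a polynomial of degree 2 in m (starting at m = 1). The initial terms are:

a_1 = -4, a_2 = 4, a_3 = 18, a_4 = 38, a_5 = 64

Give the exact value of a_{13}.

488

1st diffs: 8, 14, 20, 26.
2nd diffs: 6, 6, 6 (constant).
So a_m = 3m^2 - m - 6.
Evaluating at m = 13 gives a_{13} = 488.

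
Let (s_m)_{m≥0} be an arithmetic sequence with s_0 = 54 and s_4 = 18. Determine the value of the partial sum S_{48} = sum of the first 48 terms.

Common difference d = (18 - 54) / (4 - 0) = -9.
s_m = 54 + (m - 0)·(-9).
s_{47} = -369; S = 48·(54 + (-369))/2 = -7560.

-7560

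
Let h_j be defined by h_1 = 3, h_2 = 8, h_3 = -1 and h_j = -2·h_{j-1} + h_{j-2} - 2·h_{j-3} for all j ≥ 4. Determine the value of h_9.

-1049

Compute successive terms:
h_4 = 4  h_5 = -25  h_6 = 56  h_7 = -145  h_8 = 396  h_9 = -1049.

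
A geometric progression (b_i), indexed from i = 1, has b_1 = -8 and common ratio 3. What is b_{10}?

b_i = (-8)·3^(i-1).
b_{10} = (-8)·3^9 = -157464.

-157464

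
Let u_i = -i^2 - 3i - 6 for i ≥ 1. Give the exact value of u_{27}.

u_{27} = -1·27^2 - 3·27 - 6 = -816.

-816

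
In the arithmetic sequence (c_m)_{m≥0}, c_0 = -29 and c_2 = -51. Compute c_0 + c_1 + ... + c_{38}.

Common difference d = (-51 - (-29)) / (2 - 0) = -11.
c_m = -29 + (m - 0)·(-11).
c_{38} = -447; S = 39·(-29 + (-447))/2 = -9282.

-9282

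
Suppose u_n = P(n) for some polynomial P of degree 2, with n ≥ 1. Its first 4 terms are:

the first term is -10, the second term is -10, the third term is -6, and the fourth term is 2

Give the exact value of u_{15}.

354

1st diffs: 0, 4, 8.
2nd diffs: 4, 4 (constant).
So u_n = 2n^2 - 6n - 6.
Evaluating at n = 15 gives u_{15} = 354.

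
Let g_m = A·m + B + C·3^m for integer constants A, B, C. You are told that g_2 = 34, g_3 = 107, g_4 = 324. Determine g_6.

2918

Plug in m = 2, 3, 4: 2A + B + 9C = 34; 3A + B + 27C = 107; 4A + B + 81C = 324.
Subtracting the first from the second: A + 18C = 73.
Subtracting the second from the third: A + 54C = 217.
Solving: C = 4, A = 1, then B = -4.
So g_m = 1·m + (-4) + 4·3^m; at m=6 this is 2918.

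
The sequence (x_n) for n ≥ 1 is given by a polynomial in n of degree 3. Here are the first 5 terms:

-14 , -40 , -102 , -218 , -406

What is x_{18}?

1st diffs: -26, -62, -116, -188.
2nd diffs: -36, -54, -72.
3rd diffs: -18, -18 (constant).
So x_n = -3n^3 - 5n - 6.
Evaluating at n = 18 gives x_{18} = -17592.

-17592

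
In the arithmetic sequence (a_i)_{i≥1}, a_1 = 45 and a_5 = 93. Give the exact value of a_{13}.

189

Common difference d = (93 - 45) / (5 - 1) = 12.
a_i = 45 + (i - 1)·12.
a_{13} = 45 + 12·12 = 189.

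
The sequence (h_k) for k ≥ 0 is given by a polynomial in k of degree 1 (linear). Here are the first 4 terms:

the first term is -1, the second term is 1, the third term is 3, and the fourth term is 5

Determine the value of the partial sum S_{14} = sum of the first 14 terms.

168

1st diffs: 2, 2, 2 (constant).
So h_k = 2k - 1.
Continuing: …, 7, 9, 11, 13, …, h_{13} = 25.
Summing k = 0..13 (14 terms) gives 168.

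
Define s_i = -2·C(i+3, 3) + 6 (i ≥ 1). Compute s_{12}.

C(15, 3) = 455, so s_{12} = -904.

-904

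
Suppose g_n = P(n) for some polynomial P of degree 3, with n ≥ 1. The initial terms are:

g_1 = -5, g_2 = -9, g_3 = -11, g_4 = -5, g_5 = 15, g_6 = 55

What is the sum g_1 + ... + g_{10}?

1st diffs: -4, -2, 6, 20, 40.
2nd diffs: 2, 8, 14, 20.
3rd diffs: 6, 6, 6 (constant).
So g_n = n^3 - 5n^2 + 4n - 5.
Continuing: 121, 219, 355, 535.
Summing n = 1..10 (10 terms) gives 1270.

1270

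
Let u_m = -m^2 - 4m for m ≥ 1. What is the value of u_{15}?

u_{15} = -1·15^2 - 4·15 = -285.

-285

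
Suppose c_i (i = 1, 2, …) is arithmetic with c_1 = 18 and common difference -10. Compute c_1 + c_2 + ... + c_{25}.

c_i = 18 + (i - 1)·(-10).
c_{25} = -222; S = 25·(18 + (-222))/2 = -2550.

-2550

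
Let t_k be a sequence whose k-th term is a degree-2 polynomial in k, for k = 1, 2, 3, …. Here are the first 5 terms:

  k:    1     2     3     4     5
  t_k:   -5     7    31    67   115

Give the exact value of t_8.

331

1st diffs: 12, 24, 36, 48.
2nd diffs: 12, 12, 12 (constant).
Newton forward-difference form: t_k = -5 + 12·C(k-1,1) + 12·C(k-1,2).
At k = 8: k-1 = 7, so t_8 = -5 + 84 + 252 = 331.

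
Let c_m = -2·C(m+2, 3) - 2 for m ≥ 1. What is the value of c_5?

-72

C(7, 3) = 35, so c_5 = -72.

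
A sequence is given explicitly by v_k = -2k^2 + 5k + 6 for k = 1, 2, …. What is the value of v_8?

v_8 = -2·8^2 + 5·8 + 6 = -82.

-82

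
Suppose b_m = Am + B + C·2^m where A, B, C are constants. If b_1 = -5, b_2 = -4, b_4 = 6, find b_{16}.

Plug in m = 1, 2, 4: A + B + 2C = -5; 2A + B + 4C = -4; 4A + B + 16C = 6.
Subtracting the first from the second: A + 2C = 1.
Subtracting the second from the third: 2A + 12C = 10.
Solving: C = 1, A = -1, then B = -6.
So b_m = -1·m + (-6) + 1·2^m; at m=16 this is 65514.

65514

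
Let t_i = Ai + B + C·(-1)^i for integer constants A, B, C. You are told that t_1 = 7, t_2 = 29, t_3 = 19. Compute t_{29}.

Write the equations: A + B - C = 7; 2A + B + C = 29; 3A + B - C = 19.
Subtracting the first from the second: A + 2C = 22.
Subtracting the second from the third: A - 2C = -10.
Solving: C = 8, A = 6, then B = 9.
Therefore t_{29} = 174 + 9 + 8·(-1) = 175.

175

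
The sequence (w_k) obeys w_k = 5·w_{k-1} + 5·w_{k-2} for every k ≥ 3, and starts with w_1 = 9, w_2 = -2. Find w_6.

w_3 = 35;  w_4 = 165;  w_5 = 1000;  w_6 = 5825.

5825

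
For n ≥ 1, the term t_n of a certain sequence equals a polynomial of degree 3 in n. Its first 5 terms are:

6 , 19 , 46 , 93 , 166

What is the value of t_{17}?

1st diffs: 13, 27, 47, 73.
2nd diffs: 14, 20, 26.
3rd diffs: 6, 6 (constant).
So t_n = n^3 + n^2 + 3n + 1.
Evaluating at n = 17 gives t_{17} = 5254.

5254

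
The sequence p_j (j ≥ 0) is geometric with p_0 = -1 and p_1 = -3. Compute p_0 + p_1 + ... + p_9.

-29524

Common ratio r = 3.
p_j = (-1)·3^(j-0).
S = (-1)·(3^10 - 1)/(3 - 1) = (-1)·(59049 - 1)/(2) = -29524.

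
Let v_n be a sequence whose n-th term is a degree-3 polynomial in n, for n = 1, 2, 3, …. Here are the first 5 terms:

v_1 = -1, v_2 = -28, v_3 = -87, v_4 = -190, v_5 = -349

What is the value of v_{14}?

-6280

1st diffs: -27, -59, -103, -159.
2nd diffs: -32, -44, -56.
3rd diffs: -12, -12 (constant).
Newton forward-difference form: v_n = -1 + (-27)·C(n-1,1) + (-32)·C(n-1,2) + (-12)·C(n-1,3).
At n = 14: n-1 = 13, so v_{14} = -1 - 351 - 2496 - 3432 = -6280.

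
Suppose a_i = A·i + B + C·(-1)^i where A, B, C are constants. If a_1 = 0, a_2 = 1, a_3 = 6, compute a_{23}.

At i = 1, 2, 3: A + B - C = 0; 2A + B + C = 1; 3A + B - C = 6.
Subtracting the first from the second: A + 2C = 1.
Subtracting the second from the third: A - 2C = 5.
Solving: C = -1, A = 3, then B = -4.
Hence a_{23} = 3·23 + (-4) + (-1)·(-1) = 66.

66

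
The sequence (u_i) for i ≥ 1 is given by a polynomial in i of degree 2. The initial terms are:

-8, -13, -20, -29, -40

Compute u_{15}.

-260

1st diffs: -5, -7, -9, -11.
2nd diffs: -2, -2, -2 (constant).
Newton forward-difference form: u_i = -8 + (-5)·C(i-1,1) + (-2)·C(i-1,2).
At i = 15: i-1 = 14, so u_{15} = -8 - 70 - 182 = -260.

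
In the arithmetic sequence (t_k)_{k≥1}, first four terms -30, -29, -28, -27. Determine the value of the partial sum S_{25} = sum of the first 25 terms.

-450

Common difference d = 1.
t_k = -30 + (k - 1)·1.
t_{25} = -6; S = 25·(-30 + (-6))/2 = -450.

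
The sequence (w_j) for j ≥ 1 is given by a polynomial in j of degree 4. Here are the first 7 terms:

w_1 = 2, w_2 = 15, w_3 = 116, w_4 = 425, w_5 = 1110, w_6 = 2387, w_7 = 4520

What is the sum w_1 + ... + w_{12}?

1st diffs: 13, 101, 309, 685, 1277, 2133.
2nd diffs: 88, 208, 376, 592, 856.
3rd diffs: 120, 168, 216, 264.
4th diffs: 48, 48, 48 (constant).
Newton forward-difference form: w_j = 2 + 13·C(j-1,1) + 88·C(j-1,2) + 120·C(j-1,3) + 48·C(j-1,4).
Continuing: …, 7821, 12650, 19415, 28572, …, w_{12} = 40625.
Summing j = 1..12 (12 terms) gives 117658.

117658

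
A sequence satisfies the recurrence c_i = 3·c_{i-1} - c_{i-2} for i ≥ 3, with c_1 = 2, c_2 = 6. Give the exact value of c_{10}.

13530

Compute successive terms:
c_3 = 16;  c_4 = 42;  c_5 = 110;  c_6 = 288;  c_7 = 754;  c_8 = 1974;  c_9 = 5168;  c_{10} = 13530.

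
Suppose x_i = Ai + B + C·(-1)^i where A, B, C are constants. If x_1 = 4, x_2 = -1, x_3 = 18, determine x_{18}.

Write the equations: A + B - C = 4; 2A + B + C = -1; 3A + B - C = 18.
Subtracting the first from the second: A + 2C = -5.
Subtracting the second from the third: A - 2C = 19.
Solving: C = -6, A = 7, then B = -9.
Hence x_{18} = 7·18 + (-9) + (-6)·1 = 111.

111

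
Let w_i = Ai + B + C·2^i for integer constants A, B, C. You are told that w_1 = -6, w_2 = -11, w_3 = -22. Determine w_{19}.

-1572846

At i = 1, 2, 3: A + B + 2C = -6; 2A + B + 4C = -11; 3A + B + 8C = -22.
Subtracting the first from the second: A + 2C = -5.
Subtracting the second from the third: A + 4C = -11.
Solving: C = -3, A = 1, then B = -1.
Hence w_{19} = 1·19 + (-1) + (-3)·524288 = -1572846.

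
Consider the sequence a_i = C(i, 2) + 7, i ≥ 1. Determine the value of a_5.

C(5, 2) = 10, so a_5 = 17.

17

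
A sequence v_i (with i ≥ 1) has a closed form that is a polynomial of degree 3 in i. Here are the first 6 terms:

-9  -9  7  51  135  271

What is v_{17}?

1st diffs: 0, 16, 44, 84, 136.
2nd diffs: 16, 28, 40, 52.
3rd diffs: 12, 12, 12 (constant).
Newton forward-difference form: v_i = -9 + 16·C(i-1,2) + 12·C(i-1,3).
At i = 17: i-1 = 16, so v_{17} = -9 + 1920 + 6720 = 8631.

8631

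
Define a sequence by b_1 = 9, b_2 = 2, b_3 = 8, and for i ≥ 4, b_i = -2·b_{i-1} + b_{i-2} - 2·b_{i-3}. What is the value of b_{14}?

-466584

Compute successive terms:
b_4 = -32, b_5 = 68, b_6 = -184, …, b_{11} = 24820, b_{12} = -65992, b_{13} = 175476, b_{14} = -466584.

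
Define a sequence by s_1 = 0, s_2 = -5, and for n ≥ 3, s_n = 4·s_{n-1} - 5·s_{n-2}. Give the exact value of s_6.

-205

Compute successive terms:
s_3 = -20  s_4 = -55  s_5 = -120  s_6 = -205.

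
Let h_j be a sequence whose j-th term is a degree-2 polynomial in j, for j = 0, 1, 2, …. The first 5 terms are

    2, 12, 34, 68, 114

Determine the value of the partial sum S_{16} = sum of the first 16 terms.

7952

1st diffs: 10, 22, 34, 46.
2nd diffs: 12, 12, 12 (constant).
So h_j = 6j^2 + 4j + 2.
Continuing: …, 172, 242, 324, 418, …, h_{15} = 1412.
Summing j = 0..15 (16 terms) gives 7952.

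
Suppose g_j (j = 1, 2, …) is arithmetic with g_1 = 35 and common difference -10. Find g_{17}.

-125

g_j = 35 + (j - 1)·(-10).
g_{17} = 35 + 16·(-10) = -125.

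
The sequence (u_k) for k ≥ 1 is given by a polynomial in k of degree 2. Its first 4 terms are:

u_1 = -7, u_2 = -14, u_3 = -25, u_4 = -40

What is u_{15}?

-469

1st diffs: -7, -11, -15.
2nd diffs: -4, -4 (constant).
So u_k = -2k^2 - k - 4.
Evaluating at k = 15 gives u_{15} = -469.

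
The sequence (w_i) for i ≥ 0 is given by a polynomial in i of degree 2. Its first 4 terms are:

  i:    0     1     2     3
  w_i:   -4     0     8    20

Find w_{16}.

1st diffs: 4, 8, 12.
2nd diffs: 4, 4 (constant).
So w_i = 2i^2 + 2i - 4.
Evaluating at i = 16 gives w_{16} = 540.

540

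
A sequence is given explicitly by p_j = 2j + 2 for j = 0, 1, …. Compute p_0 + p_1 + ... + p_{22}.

Over j = 0..22: Σj = 253.
Total = (2)·253 + (2)·23 = 552.

552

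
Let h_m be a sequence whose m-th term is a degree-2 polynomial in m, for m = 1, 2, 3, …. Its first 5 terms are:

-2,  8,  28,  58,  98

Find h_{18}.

1st diffs: 10, 20, 30, 40.
2nd diffs: 10, 10, 10 (constant).
Newton forward-difference form: h_m = -2 + 10·C(m-1,1) + 10·C(m-1,2).
At m = 18: m-1 = 17, so h_{18} = -2 + 170 + 1360 = 1528.

1528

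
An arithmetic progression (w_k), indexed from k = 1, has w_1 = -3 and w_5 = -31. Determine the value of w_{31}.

Common difference d = (-31 - (-3)) / (5 - 1) = -7.
w_k = -3 + (k - 1)·(-7).
w_{31} = -3 + 30·(-7) = -213.

-213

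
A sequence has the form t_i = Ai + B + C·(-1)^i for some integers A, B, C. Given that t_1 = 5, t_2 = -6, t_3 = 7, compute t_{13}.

At i = 1, 2, 3: A + B - C = 5; 2A + B + C = -6; 3A + B - C = 7.
Subtracting the first from the second: A + 2C = -11.
Subtracting the second from the third: A - 2C = 13.
Solving: C = -6, A = 1, then B = -2.
Therefore t_{13} = 13 + (-2) + (-6)·(-1) = 17.

17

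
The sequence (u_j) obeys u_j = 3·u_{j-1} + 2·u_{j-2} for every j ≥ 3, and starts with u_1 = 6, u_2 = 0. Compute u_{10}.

Iterate the recurrence:
u_3 = 12  u_4 = 36  u_5 = 132  u_6 = 468  u_7 = 1668  u_8 = 5940  u_9 = 21156  u_{10} = 75348.

75348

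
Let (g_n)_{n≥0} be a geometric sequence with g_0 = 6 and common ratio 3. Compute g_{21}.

g_n = 6·3^(n-0).
g_{21} = 6·3^21 = 62762119218.

62762119218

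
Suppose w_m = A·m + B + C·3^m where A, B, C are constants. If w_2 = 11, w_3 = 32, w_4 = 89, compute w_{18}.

387420539

At m = 2, 3, 4: 2A + B + 9C = 11; 3A + B + 27C = 32; 4A + B + 81C = 89.
Subtracting the first from the second: A + 18C = 21.
Subtracting the second from the third: A + 54C = 57.
Solving: C = 1, A = 3, then B = -4.
Hence w_{18} = 3·18 + (-4) + 1·387420489 = 387420539.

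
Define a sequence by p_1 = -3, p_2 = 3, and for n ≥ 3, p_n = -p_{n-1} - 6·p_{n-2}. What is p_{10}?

8607

p_3 = 15, p_4 = -33, p_5 = -57, p_6 = 255, p_7 = 87, p_8 = -1617, p_9 = 1095, p_{10} = 8607.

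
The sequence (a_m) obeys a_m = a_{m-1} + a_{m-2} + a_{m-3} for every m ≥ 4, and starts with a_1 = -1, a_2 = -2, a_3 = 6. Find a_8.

49

Iterate the recurrence:
a_4 = 3  a_5 = 7  a_6 = 16  a_7 = 26  a_8 = 49.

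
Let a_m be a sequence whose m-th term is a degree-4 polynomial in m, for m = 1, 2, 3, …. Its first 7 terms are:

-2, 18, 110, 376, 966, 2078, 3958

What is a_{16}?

1st diffs: 20, 92, 266, 590, 1112, 1880.
2nd diffs: 72, 174, 324, 522, 768.
3rd diffs: 102, 150, 198, 246.
4th diffs: 48, 48, 48 (constant).
Newton forward-difference form: a_m = -2 + 20·C(m-1,1) + 72·C(m-1,2) + 102·C(m-1,3) + 48·C(m-1,4).
At m = 16: m-1 = 15, so a_{16} = -2 + 300 + 7560 + 46410 + 65520 = 119788.

119788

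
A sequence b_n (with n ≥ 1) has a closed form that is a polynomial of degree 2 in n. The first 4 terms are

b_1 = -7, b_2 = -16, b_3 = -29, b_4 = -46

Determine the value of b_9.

-191

1st diffs: -9, -13, -17.
2nd diffs: -4, -4 (constant).
Newton forward-difference form: b_n = -7 + (-9)·C(n-1,1) + (-4)·C(n-1,2).
At n = 9: n-1 = 8, so b_9 = -7 - 72 - 112 = -191.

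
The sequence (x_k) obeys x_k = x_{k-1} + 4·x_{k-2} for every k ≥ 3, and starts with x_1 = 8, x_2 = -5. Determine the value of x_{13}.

Iterate the recurrence:
x_3 = 27; x_4 = 7; x_5 = 115; …; x_{10} = 8287; x_{11} = 22635; x_{12} = 55783; x_{13} = 146323.

146323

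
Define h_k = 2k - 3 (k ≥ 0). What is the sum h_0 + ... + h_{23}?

Over k = 0..23: Σk = 276.
Total = (2)·276 + (-3)·24 = 480.

480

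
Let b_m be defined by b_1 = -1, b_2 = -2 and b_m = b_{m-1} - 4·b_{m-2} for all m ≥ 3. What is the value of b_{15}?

-10222

Applying the relation repeatedly:
b_3 = 2  b_4 = 10  b_5 = 2  …  b_{12} = -758  b_{13} = 4418  b_{14} = 7450  b_{15} = -10222.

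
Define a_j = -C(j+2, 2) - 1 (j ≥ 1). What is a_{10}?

C(12, 2) = 66, so a_{10} = -67.

-67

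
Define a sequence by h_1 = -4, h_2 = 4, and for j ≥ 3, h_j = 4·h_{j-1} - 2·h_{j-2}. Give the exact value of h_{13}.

5626624

Applying the relation repeatedly:
h_3 = 24;  h_4 = 88;  h_5 = 304;  …;  h_{10} = 141376;  h_{11} = 482688;  h_{12} = 1648000;  h_{13} = 5626624.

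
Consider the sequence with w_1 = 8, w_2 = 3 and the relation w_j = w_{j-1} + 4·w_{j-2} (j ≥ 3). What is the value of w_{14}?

766743

Compute successive terms:
w_3 = 35  w_4 = 47  w_5 = 187  …  w_{11} = 46067  w_{12} = 116495  w_{13} = 300763  w_{14} = 766743.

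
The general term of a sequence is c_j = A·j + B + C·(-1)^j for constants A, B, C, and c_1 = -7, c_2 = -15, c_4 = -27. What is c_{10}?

-63

Write the equations: A + B - C = -7; 2A + B + C = -15; 4A + B + C = -27.
Subtracting the first from the second: A + 2C = -8.
Subtracting the second from the third: 2A = -12.
Solving: C = -1, A = -6, then B = -2.
Therefore c_{10} = -60 + (-2) + (-1)·1 = -63.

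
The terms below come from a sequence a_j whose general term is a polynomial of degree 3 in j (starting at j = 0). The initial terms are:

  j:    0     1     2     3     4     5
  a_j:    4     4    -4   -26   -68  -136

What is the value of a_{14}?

-2908

1st diffs: 0, -8, -22, -42, -68.
2nd diffs: -8, -14, -20, -26.
3rd diffs: -6, -6, -6 (constant).
Newton forward-difference form: a_j = 4 + (-8)·C(j,2) + (-6)·C(j,3).
At j = 14: j = 14, so a_{14} = 4 - 728 - 2184 = -2908.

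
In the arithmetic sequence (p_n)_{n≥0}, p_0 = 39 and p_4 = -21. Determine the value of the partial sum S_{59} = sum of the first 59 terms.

-23364

Common difference d = (-21 - 39) / (4 - 0) = -15.
p_n = 39 + (n - 0)·(-15).
p_{58} = -831; S = 59·(39 + (-831))/2 = -23364.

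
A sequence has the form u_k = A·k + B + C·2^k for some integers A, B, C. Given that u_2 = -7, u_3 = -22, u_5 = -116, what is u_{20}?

The three given values yield: 2A + B + 4C = -7; 3A + B + 8C = -22; 5A + B + 32C = -116.
Subtracting the first from the second: A + 4C = -15.
Subtracting the second from the third: 2A + 24C = -94.
Solving: C = -4, A = 1, then B = 7.
Therefore u_{20} = 20 + 7 + (-4)·1048576 = -4194277.

-4194277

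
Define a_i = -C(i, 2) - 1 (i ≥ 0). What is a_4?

-7

C(4, 2) = 6, so a_4 = -7.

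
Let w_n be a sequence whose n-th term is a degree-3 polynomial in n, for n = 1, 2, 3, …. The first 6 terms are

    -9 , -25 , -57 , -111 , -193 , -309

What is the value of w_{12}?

-2055

1st diffs: -16, -32, -54, -82, -116.
2nd diffs: -16, -22, -28, -34.
3rd diffs: -6, -6, -6 (constant).
Newton forward-difference form: w_n = -9 + (-16)·C(n-1,1) + (-16)·C(n-1,2) + (-6)·C(n-1,3).
At n = 12: n-1 = 11, so w_{12} = -9 - 176 - 880 - 990 = -2055.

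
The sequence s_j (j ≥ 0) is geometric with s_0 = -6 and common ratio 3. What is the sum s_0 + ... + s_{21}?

s_j = (-6)·3^(j-0).
S = (-6)·(3^22 - 1)/(3 - 1) = (-6)·(31381059609 - 1)/(2) = -94143178824.

-94143178824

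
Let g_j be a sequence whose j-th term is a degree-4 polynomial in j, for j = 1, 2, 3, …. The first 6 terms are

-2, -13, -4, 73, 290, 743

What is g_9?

1st diffs: -11, 9, 77, 217, 453.
2nd diffs: 20, 68, 140, 236.
3rd diffs: 48, 72, 96.
4th diffs: 24, 24 (constant).
Newton forward-difference form: g_j = -2 + (-11)·C(j-1,1) + 20·C(j-1,2) + 48·C(j-1,3) + 24·C(j-1,4).
At j = 9: j-1 = 8, so g_9 = -2 - 88 + 560 + 2688 + 1680 = 4838.

4838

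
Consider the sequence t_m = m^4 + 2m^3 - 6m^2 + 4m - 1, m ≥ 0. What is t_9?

t_9 = 1·9^4 + 2·9^3 - 6·9^2 + 4·9 - 1 = 7568.

7568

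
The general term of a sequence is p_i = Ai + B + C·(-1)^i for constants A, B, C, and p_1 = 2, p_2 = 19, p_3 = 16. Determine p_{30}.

Plug in i = 1, 2, 3: A + B - C = 2; 2A + B + C = 19; 3A + B - C = 16.
Subtracting the first from the second: A + 2C = 17.
Subtracting the second from the third: A - 2C = -3.
Solving: C = 5, A = 7, then B = 0.
Hence p_{30} = 7·30 + 0 + 5·1 = 215.

215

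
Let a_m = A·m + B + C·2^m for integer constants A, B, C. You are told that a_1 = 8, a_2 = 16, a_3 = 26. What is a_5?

Plug in m = 1, 2, 3: A + B + 2C = 8; 2A + B + 4C = 16; 3A + B + 8C = 26.
Subtracting the first from the second: A + 2C = 8.
Subtracting the second from the third: A + 4C = 10.
Solving: C = 1, A = 6, then B = 0.
Hence a_5 = 6·5 + 0 + 1·32 = 62.

62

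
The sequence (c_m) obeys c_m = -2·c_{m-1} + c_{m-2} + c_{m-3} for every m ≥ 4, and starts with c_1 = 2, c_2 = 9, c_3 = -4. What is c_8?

Iterate the recurrence:
c_4 = 19; c_5 = -33; c_6 = 81; c_7 = -176; c_8 = 400.

400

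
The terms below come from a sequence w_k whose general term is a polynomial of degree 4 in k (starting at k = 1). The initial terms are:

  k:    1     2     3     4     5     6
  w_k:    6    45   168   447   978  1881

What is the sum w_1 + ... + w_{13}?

1st diffs: 39, 123, 279, 531, 903.
2nd diffs: 84, 156, 252, 372.
3rd diffs: 72, 96, 120.
4th diffs: 24, 24 (constant).
Newton forward-difference form: w_k = 6 + 39·C(k-1,1) + 84·C(k-1,2) + 72·C(k-1,3) + 24·C(k-1,4).
Continuing: …, 3300, 5403, 8382, 12453, …, w_{13} = 33738.
Summing k = 1..13 (13 terms) gives 109512.

109512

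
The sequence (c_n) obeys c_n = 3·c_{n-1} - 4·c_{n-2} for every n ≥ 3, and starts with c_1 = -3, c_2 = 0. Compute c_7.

-132

Iterate the recurrence:
c_3 = 12; c_4 = 36; c_5 = 60; c_6 = 36; c_7 = -132.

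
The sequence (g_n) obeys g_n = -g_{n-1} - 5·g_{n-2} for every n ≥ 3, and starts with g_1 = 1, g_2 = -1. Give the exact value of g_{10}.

-1111

g_3 = -4; g_4 = 9; g_5 = 11; g_6 = -56; g_7 = 1; g_8 = 279; g_9 = -284; g_{10} = -1111.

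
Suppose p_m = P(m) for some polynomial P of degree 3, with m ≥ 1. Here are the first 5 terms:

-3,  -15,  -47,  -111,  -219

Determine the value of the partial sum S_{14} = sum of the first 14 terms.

1st diffs: -12, -32, -64, -108.
2nd diffs: -20, -32, -44.
3rd diffs: -12, -12 (constant).
Newton forward-difference form: p_m = -3 + (-12)·C(m-1,1) + (-20)·C(m-1,2) + (-12)·C(m-1,3).
Continuing: …, -383, -615, -927, -1331, …, p_{14} = -5151.
Summing m = 1..14 (14 terms) gives -20426.

-20426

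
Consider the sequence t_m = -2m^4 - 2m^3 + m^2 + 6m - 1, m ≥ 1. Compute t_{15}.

-107686

t_{15} = -2·15^4 - 2·15^3 + 1·15^2 + 6·15 - 1 = -107686.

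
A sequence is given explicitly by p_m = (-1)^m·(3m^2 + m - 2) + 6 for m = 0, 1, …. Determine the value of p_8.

204

(-1)^8 = 1; 3m^2 + m - 2 at m=8 is 198; so p_8 = 204.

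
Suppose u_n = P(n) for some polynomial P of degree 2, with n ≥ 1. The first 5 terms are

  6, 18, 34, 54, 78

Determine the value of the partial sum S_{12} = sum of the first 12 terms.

1744

1st diffs: 12, 16, 20, 24.
2nd diffs: 4, 4, 4 (constant).
So u_n = 2n^2 + 6n - 2.
Continuing: …, 106, 138, 174, 214, …, u_{12} = 358.
Summing n = 1..12 (12 terms) gives 1744.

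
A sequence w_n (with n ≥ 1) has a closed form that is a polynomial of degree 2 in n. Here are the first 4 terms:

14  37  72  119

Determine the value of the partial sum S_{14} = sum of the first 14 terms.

6657

1st diffs: 23, 35, 47.
2nd diffs: 12, 12 (constant).
Newton forward-difference form: w_n = 14 + 23·C(n-1,1) + 12·C(n-1,2).
Continuing: …, 178, 249, 332, 427, …, w_{14} = 1249.
Summing n = 1..14 (14 terms) gives 6657.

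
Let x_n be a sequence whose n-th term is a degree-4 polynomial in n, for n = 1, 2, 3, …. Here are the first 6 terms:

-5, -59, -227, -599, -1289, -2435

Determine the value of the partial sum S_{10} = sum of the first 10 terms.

-41108

1st diffs: -54, -168, -372, -690, -1146.
2nd diffs: -114, -204, -318, -456.
3rd diffs: -90, -114, -138.
4th diffs: -24, -24 (constant).
Newton forward-difference form: x_n = -5 + (-54)·C(n-1,1) + (-114)·C(n-1,2) + (-90)·C(n-1,3) + (-24)·C(n-1,4).
Continuing: -4199, -6767, -10349, -15179.
Summing n = 1..10 (10 terms) gives -41108.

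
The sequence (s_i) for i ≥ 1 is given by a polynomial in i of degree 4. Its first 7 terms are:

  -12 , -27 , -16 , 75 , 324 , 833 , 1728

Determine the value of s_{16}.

59823

1st diffs: -15, 11, 91, 249, 509, 895.
2nd diffs: 26, 80, 158, 260, 386.
3rd diffs: 54, 78, 102, 126.
4th diffs: 24, 24, 24 (constant).
Newton forward-difference form: s_i = -12 + (-15)·C(i-1,1) + 26·C(i-1,2) + 54·C(i-1,3) + 24·C(i-1,4).
At i = 16: i-1 = 15, so s_{16} = -12 - 225 + 2730 + 24570 + 32760 = 59823.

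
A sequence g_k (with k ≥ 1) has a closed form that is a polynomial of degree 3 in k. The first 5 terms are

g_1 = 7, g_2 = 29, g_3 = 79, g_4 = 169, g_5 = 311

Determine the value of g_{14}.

5909

1st diffs: 22, 50, 90, 142.
2nd diffs: 28, 40, 52.
3rd diffs: 12, 12 (constant).
Newton forward-difference form: g_k = 7 + 22·C(k-1,1) + 28·C(k-1,2) + 12·C(k-1,3).
At k = 14: k-1 = 13, so g_{14} = 7 + 286 + 2184 + 3432 = 5909.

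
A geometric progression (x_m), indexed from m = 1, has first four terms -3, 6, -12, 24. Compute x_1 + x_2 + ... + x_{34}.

17179869183

Common ratio r = -2.
x_m = (-3)·(-2)^(m-1).
S = (-3)·((-2)^34 - 1)/(-2 - 1) = (-3)·(17179869184 - 1)/(-3) = 17179869183.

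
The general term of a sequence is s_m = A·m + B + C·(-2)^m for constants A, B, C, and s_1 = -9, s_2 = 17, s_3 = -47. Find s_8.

1253

At m = 1, 2, 3: A + B - 2C = -9; 2A + B + 4C = 17; 3A + B - 8C = -47.
Subtracting the first from the second: A + 6C = 26.
Subtracting the second from the third: A - 12C = -64.
Solving: C = 5, A = -4, then B = 5.
Hence s_8 = -4·8 + 5 + 5·256 = 1253.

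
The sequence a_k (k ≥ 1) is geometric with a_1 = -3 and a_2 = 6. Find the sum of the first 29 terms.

Common ratio r = -2.
a_k = (-3)·(-2)^(k-1).
S = (-3)·((-2)^29 - 1)/(-2 - 1) = (-3)·(-536870912 - 1)/(-3) = -536870913.

-536870913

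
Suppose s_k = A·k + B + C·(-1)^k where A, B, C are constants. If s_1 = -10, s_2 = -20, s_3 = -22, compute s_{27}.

-166

At k = 1, 2, 3: A + B - C = -10; 2A + B + C = -20; 3A + B - C = -22.
Subtracting the first from the second: A + 2C = -10.
Subtracting the second from the third: A - 2C = -2.
Solving: C = -2, A = -6, then B = -6.
Therefore s_{27} = -162 + (-6) + (-2)·(-1) = -166.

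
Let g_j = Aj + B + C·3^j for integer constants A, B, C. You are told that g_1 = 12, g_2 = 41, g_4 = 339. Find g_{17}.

516560732

Write the equations: A + B + 3C = 12; 2A + B + 9C = 41; 4A + B + 81C = 339.
Subtracting the first from the second: A + 6C = 29.
Subtracting the second from the third: 2A + 72C = 298.
Solving: C = 4, A = 5, then B = -5.
So g_j = 5·j + (-5) + 4·3^j; at j=17 this is 516560732.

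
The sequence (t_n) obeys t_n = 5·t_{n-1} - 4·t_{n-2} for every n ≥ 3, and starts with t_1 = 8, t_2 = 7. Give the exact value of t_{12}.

-1398093

Iterate the recurrence:
t_3 = 3  t_4 = -13  t_5 = -77  t_6 = -333  t_7 = -1357  t_8 = -5453  t_9 = -21837  t_{10} = -87373  t_{11} = -349517  t_{12} = -1398093.
(Characteristic roots are 4 and 1.)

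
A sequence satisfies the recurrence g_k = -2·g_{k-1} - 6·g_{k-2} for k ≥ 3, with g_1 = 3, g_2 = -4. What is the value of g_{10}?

6848

g_3 = -10, g_4 = 44, g_5 = -28, g_6 = -208, g_7 = 584, g_8 = 80, g_9 = -3664, g_{10} = 6848.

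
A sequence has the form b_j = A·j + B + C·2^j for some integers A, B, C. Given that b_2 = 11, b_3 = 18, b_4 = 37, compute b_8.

737

Write the equations: 2A + B + 4C = 11; 3A + B + 8C = 18; 4A + B + 16C = 37.
Subtracting the first from the second: A + 4C = 7.
Subtracting the second from the third: A + 8C = 19.
Solving: C = 3, A = -5, then B = 9.
So b_j = -5·j + 9 + 3·2^j; at j=8 this is 737.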